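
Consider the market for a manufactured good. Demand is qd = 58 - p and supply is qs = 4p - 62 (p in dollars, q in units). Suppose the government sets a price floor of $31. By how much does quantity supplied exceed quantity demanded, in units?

In a free market, 58 - p = 4p - 62 gives the equilibrium p* = 24, q* = 34.
Since 31 > 24, the floor is binding.
At p = 31: qd = 58 - 31 = 27 and qs = 4·31 - 62 = 62.
Surplus = qs - qd = 62 - 27 = 35.

35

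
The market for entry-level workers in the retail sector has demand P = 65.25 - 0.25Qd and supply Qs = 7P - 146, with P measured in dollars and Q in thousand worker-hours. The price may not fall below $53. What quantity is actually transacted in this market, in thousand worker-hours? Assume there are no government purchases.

49

Rearranging demand gives Qd = 261 - 4P. Equilibrium: 261 - 4P = 7P - 146, so 407 = 11P and P* = 37, Q* = 113.
Since 53 > 37, the floor is binding.
At P = 53: Qd = 261 - 4·53 = 49 and Qs = 7·53 - 146 = 225.
The quantity actually transacted is the short side, demand: 49.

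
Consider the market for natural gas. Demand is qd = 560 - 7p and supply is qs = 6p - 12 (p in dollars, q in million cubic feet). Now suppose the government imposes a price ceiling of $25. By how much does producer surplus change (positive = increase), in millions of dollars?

-3705

Without the control the market clears where 560 - 7p = 6p - 12, i.e. p* = 44 and q* = 252.
Because the ceiling (25) lies below the market-clearing price, it is binding.
At p = 25: qd = 560 - 7·25 = 385 and qs = 6·25 - 12 = 138.
Producer surplus without the control is ½ · (44 - 2) · 252 = 5292.
With the ceiling, producers sell 138 units at 25, so PS = ½ · (25 - 2) · 138 = 1587.
Change in producer surplus = 1587 - 5292 = -3705.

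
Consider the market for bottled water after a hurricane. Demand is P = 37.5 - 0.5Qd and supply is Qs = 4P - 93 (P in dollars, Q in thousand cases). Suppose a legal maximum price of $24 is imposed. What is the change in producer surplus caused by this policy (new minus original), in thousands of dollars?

-44

Rearranging demand gives Qd = 75 - 2P. Without the control the market clears where 75 - 2P = 4P - 93, i.e. P* = 28 and Q* = 19.
The ceiling of 24 is below the equilibrium price 28, so it binds.
At P = 24: Qd = 75 - 2·24 = 27 and Qs = 4·24 - 93 = 3.
Producer surplus without the control is ½ · (28 - 23.25) · 19 = 45.125.
With the ceiling, producers sell 3 units at 24, so PS = ½ · (24 - 23.25) · 3 = 1.125.
Change in producer surplus = 1.125 - 45.125 = -44.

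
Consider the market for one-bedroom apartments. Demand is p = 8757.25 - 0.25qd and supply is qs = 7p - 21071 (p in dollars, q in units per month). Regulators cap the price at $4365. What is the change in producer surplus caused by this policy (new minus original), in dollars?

-8861527.5

Rearranging demand gives qd = 35029 - 4p. Equilibrium: 35029 - 4p = 7p - 21071, so 56100 = 11p and p* = 5100, q* = 14629.
Since 4365 < 5100, the ceiling is binding.
At p = 4365: qd = 35029 - 4·4365 = 17569 and qs = 7·4365 - 21071 = 9484.
Producer surplus without the control is ½ · (5100 - 21071/7) · 14629 = 214007641/14.
With the ceiling, producers sell 9484 units at 4365, so PS = ½ · (4365 - 21071/7) · 9484 = 44973128/7.
Change in producer surplus = 44973128/7 - 214007641/14 = -8861527.5.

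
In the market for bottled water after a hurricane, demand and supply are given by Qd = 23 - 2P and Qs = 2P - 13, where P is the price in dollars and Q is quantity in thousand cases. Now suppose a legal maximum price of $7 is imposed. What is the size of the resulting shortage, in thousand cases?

8

Equilibrium: 23 - 2P = 2P - 13, so 36 = 4P and P* = 9, Q* = 5.
Since 7 < 9, the ceiling is binding.
At P = 7: Qd = 23 - 2·7 = 9 and Qs = 2·7 - 13 = 1.
Shortage = Qd - Qs = 9 - 1 = 8.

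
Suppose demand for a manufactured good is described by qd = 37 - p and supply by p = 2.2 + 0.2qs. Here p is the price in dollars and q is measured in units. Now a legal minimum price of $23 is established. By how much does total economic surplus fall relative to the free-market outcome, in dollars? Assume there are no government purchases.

Rearranging supply gives qs = 5p - 11. Setting quantity demanded equal to quantity supplied, 37 - p = 5p - 11, gives p* = 8 and q* = 29.
Since 23 > 8, the floor is binding.
At p = 23: qd = 37 - 23 = 14 and qs = 5·23 - 11 = 104.
Quantity traded falls to 14. At q = 14 the demand price is 37 - 14 = 23 and the supply price is (11 + 14)/5 = 5.
Deadweight loss = ½ · (23 - 5) · (29 - 14) = ½ · 18 · 15 = 135.

135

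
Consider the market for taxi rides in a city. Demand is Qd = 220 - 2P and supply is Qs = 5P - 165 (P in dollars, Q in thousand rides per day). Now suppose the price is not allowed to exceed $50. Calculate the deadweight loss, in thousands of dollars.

Setting quantity demanded equal to quantity supplied, 220 - 2P = 5P - 165, gives P* = 55 and Q* = 110.
Since 50 < 55, the ceiling is binding.
At P = 50: Qd = 220 - 2·50 = 120 and Qs = 5·50 - 165 = 85.
Quantity traded falls to 85. At Q = 85 the demand price is (220 - 85)/2 = 67.5 and the supply price is (165 + 85)/5 = 50.
Deadweight loss = ½ · (67.5 - 50) · (110 - 85) = ½ · 17.5 · 25 = 218.75.

218.75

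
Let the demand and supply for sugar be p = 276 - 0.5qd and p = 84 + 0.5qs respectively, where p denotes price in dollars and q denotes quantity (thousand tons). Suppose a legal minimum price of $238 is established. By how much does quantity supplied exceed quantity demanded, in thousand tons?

Rearranging demand gives qd = 552 - 2p; rearranging supply gives qs = 2p - 168. Without the control the market clears where 552 - 2p = 2p - 168, i.e. p* = 180 and q* = 192.
The floor of 238 is above the equilibrium price 180, so it binds.
At p = 238: qd = 552 - 2·238 = 76 and qs = 2·238 - 168 = 308.
Surplus = qs - qd = 308 - 76 = 232.

232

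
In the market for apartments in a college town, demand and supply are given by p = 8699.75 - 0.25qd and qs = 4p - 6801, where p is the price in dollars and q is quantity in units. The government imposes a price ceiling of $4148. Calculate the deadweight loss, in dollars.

4426816

Rearranging demand gives qd = 34799 - 4p. Without the control the market clears where 34799 - 4p = 4p - 6801, i.e. p* = 5200 and q* = 13999.
Because the ceiling (4148) lies below the market-clearing price, it is binding.
At p = 4148: qd = 34799 - 4·4148 = 18207 and qs = 4·4148 - 6801 = 9791.
Quantity traded falls to 9791. At q = 9791 the demand price is (34799 - 9791)/4 = 6252 and the supply price is (6801 + 9791)/4 = 4148.
Deadweight loss = ½ · (6252 - 4148) · (13999 - 9791) = ½ · 2104 · 4208 = 4426816.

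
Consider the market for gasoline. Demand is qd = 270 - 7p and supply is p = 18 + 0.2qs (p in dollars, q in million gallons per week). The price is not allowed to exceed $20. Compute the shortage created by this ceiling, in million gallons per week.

Rearranging supply gives qs = 5p - 90. Setting quantity demanded equal to quantity supplied, 270 - 7p = 5p - 90, gives p* = 30 and q* = 60.
Because the ceiling (20) lies below the market-clearing price, it is binding.
At p = 20: qd = 270 - 7·20 = 130 and qs = 5·20 - 90 = 10.
Shortage = qd - qs = 130 - 10 = 120.

120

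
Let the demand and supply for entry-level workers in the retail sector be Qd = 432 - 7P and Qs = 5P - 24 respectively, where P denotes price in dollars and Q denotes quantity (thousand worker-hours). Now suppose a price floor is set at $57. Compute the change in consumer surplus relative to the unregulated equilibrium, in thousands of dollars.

Equilibrium: 432 - 7P = 5P - 24, so 456 = 12P and P* = 38, Q* = 166.
Because the floor (57) lies above the market-clearing price, it is binding.
At P = 57: Qd = 432 - 7·57 = 33 and Qs = 5·57 - 24 = 261.
Consumer surplus without the control is ½ · (432/7 - 38) · 166 = 13778/7.
With the floor, consumers buy 33 units at 57, so CS = ½ · (432/7 - 57) · 33 = 1089/14.
Change in consumer surplus = 1089/14 - 13778/7 = -1890.5.

-1890.5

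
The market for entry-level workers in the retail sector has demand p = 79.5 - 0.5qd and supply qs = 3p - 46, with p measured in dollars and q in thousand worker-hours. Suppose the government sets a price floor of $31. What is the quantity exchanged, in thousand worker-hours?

Rearranging demand gives qd = 159 - 2p. Without the control the market clears where 159 - 2p = 3p - 46, i.e. p* = 41 and q* = 77.
The floor of 31 is below the equilibrium price 41, so it is not binding; the market clears at p* = 41, q* = 77.

77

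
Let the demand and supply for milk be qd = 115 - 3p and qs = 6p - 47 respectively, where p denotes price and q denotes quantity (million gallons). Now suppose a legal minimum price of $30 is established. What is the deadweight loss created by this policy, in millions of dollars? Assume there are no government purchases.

324

Equilibrium: 115 - 3p = 6p - 47, so 162 = 9p and p* = 18, q* = 61.
The floor of 30 is above the equilibrium price 18, so it binds.
At p = 30: qd = 115 - 3·30 = 25 and qs = 6·30 - 47 = 133.
Quantity traded falls to 25. At q = 25 the demand price is (115 - 25)/3 = 30 and the supply price is (47 + 25)/6 = 12.
Deadweight loss = ½ · (30 - 12) · (61 - 25) = ½ · 18 · 36 = 324.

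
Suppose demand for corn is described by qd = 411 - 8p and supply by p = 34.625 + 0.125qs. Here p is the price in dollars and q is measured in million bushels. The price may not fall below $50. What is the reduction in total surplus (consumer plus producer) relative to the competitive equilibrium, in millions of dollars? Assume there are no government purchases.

392

Rearranging supply gives qs = 8p - 277. Setting quantity demanded equal to quantity supplied, 411 - 8p = 8p - 277, gives p* = 43 and q* = 67.
The floor of 50 is above the equilibrium price 43, so it binds.
At p = 50: qd = 411 - 8·50 = 11 and qs = 8·50 - 277 = 123.
Quantity traded falls to 11. At q = 11 the demand price is (411 - 11)/8 = 50 and the supply price is (277 + 11)/8 = 36.
Deadweight loss = ½ · (50 - 36) · (67 - 11) = ½ · 14 · 56 = 392.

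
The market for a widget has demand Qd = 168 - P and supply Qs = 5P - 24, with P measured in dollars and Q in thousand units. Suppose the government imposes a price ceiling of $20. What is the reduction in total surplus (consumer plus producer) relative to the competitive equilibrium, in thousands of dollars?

Without the control the market clears where 168 - P = 5P - 24, i.e. P* = 32 and Q* = 136.
Because the ceiling (20) lies below the market-clearing price, it is binding.
At P = 20: Qd = 168 - 20 = 148 and Qs = 5·20 - 24 = 76.
Quantity traded falls to 76. At Q = 76 the demand price is 168 - 76 = 92 and the supply price is (24 + 76)/5 = 20.
Deadweight loss = ½ · (92 - 20) · (136 - 76) = ½ · 72 · 60 = 2160.

2160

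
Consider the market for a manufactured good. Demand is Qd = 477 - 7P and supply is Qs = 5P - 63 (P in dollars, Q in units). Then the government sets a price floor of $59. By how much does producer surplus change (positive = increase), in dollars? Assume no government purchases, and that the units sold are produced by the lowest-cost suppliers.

In a free market, 477 - 7P = 5P - 63 gives the equilibrium P* = 45, Q* = 162.
Since 59 > 45, the floor is binding.
At P = 59: Qd = 477 - 7·59 = 64 and Qs = 5·59 - 63 = 232.
Producer surplus without the control is ½ · (45 - 12.6) · 162 = 2624.4.
With the floor, 64 units are sold at 59. The supply price at Q = 64 is 25.4, so PS = ½ · [(59 - 12.6) + (59 - 25.4)] · 64 = 2560.
Change in producer surplus = 2560 - 2624.4 = -64.4.

-64.4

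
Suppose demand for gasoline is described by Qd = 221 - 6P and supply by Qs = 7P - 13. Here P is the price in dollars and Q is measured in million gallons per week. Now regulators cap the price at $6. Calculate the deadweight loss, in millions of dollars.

1092

Equilibrium: 221 - 6P = 7P - 13, so 234 = 13P and P* = 18, Q* = 113.
The ceiling of 6 is below the equilibrium price 18, so it binds.
At P = 6: Qd = 221 - 6·6 = 185 and Qs = 7·6 - 13 = 29.
Quantity traded falls to 29. At Q = 29 the demand price is (221 - 29)/6 = 32 and the supply price is (13 + 29)/7 = 6.
Deadweight loss = ½ · (32 - 6) · (113 - 29) = ½ · 26 · 84 = 1092.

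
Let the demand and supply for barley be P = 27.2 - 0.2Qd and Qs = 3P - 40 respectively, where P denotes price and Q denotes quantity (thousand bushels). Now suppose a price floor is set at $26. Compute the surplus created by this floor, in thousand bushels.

Rearranging demand gives Qd = 136 - 5P. In a free market, 136 - 5P = 3P - 40 gives the equilibrium P* = 22, Q* = 26.
Since 26 > 22, the floor is binding.
At P = 26: Qd = 136 - 5·26 = 6 and Qs = 3·26 - 40 = 38.
Surplus = Qs - Qd = 38 - 6 = 32.

32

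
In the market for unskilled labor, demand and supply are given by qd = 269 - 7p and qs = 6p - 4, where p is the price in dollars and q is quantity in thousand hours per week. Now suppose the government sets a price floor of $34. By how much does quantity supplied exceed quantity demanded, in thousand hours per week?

Equilibrium: 269 - 7p = 6p - 4, so 273 = 13p and p* = 21, q* = 122.
Since 34 > 21, the floor is binding.
At p = 34: qd = 269 - 7·34 = 31 and qs = 6·34 - 4 = 200.
Surplus = qs - qd = 200 - 31 = 169.

169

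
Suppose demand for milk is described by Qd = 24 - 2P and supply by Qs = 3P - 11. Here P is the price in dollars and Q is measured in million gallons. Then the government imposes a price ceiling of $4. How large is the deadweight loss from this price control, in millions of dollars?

33.75

Without the control the market clears where 24 - 2P = 3P - 11, i.e. P* = 7 and Q* = 10.
Since 4 < 7, the ceiling is binding.
At P = 4: Qd = 24 - 2·4 = 16 and Qs = 3·4 - 11 = 1.
Quantity traded falls to 1. At Q = 1 the demand price is (24 - 1)/2 = 11.5 and the supply price is (11 + 1)/3 = 4.
Deadweight loss = ½ · (11.5 - 4) · (10 - 1) = ½ · 7.5 · 9 = 33.75.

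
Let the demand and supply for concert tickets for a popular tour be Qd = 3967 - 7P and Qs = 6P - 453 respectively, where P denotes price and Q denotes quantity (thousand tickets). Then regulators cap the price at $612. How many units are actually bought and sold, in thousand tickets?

1587

Without the control the market clears where 3967 - 7P = 6P - 453, i.e. P* = 340 and Q* = 1587.
The ceiling of 612 is above the equilibrium price 340, so it is not binding; the market clears at P* = 340, Q* = 1587.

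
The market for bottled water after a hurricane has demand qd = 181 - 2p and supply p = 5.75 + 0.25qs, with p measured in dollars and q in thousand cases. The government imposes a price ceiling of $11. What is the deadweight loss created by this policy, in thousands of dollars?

3174

Rearranging supply gives qs = 4p - 23. In a free market, 181 - 2p = 4p - 23 gives the equilibrium p* = 34, q* = 113.
Since 11 < 34, the ceiling is binding.
At p = 11: qd = 181 - 2·11 = 159 and qs = 4·11 - 23 = 21.
Quantity traded falls to 21. At q = 21 the demand price is (181 - 21)/2 = 80 and the supply price is (23 + 21)/4 = 11.
Deadweight loss = ½ · (80 - 11) · (113 - 21) = ½ · 69 · 92 = 3174.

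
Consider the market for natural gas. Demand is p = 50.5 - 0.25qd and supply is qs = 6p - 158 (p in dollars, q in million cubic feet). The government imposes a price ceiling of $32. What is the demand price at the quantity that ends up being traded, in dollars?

Rearranging demand gives qd = 202 - 4p. In a free market, 202 - 4p = 6p - 158 gives the equilibrium p* = 36, q* = 58.
Since 32 < 36, the ceiling is binding.
At p = 32: qd = 202 - 4·32 = 74 and qs = 6·32 - 158 = 34.
Only 34 units reach the market. On the demand curve, the marginal buyer's willingness to pay at q = 34 is (202 - 34)/4 = 42.

42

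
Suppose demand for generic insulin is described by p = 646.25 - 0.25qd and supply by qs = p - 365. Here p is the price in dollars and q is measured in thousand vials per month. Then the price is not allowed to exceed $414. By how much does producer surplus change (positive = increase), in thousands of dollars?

Rearranging demand gives qd = 2585 - 4p. Without the control the market clears where 2585 - 4p = p - 365, i.e. p* = 590 and q* = 225.
Since 414 < 590, the ceiling is binding.
At p = 414: qd = 2585 - 4·414 = 929 and qs = 414 - 365 = 49.
Producer surplus without the control is ½ · (590 - 365) · 225 = 25312.5.
With the ceiling, producers sell 49 units at 414, so PS = ½ · (414 - 365) · 49 = 1200.5.
Change in producer surplus = 1200.5 - 25312.5 = -24112.

-24112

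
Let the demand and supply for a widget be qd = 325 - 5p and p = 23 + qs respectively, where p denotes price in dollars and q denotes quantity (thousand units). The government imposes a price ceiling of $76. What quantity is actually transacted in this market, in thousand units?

35

Rearranging supply gives qs = p - 23. In a free market, 325 - 5p = p - 23 gives the equilibrium p* = 58, q* = 35.
The ceiling of 76 is above the equilibrium price 58, so it is not binding; the market clears at p* = 58, q* = 35.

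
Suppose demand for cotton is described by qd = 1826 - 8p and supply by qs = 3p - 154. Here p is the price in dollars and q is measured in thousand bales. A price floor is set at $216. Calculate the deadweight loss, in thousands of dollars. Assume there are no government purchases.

Setting quantity demanded equal to quantity supplied, 1826 - 8p = 3p - 154, gives p* = 180 and q* = 386.
The floor of 216 is above the equilibrium price 180, so it binds.
At p = 216: qd = 1826 - 8·216 = 98 and qs = 3·216 - 154 = 494.
Quantity traded falls to 98. At q = 98 the demand price is (1826 - 98)/8 = 216 and the supply price is (154 + 98)/3 = 84.
Deadweight loss = ½ · (216 - 84) · (386 - 98) = ½ · 132 · 288 = 19008.

19008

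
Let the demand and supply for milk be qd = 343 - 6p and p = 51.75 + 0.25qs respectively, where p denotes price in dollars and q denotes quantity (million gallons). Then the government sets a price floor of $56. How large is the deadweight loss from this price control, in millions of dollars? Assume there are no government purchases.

7.5

Rearranging supply gives qs = 4p - 207. Equilibrium: 343 - 6p = 4p - 207, so 550 = 10p and p* = 55, q* = 13.
Since 56 > 55, the floor is binding.
At p = 56: qd = 343 - 6·56 = 7 and qs = 4·56 - 207 = 17.
Quantity traded falls to 7. At q = 7 the demand price is (343 - 7)/6 = 56 and the supply price is (207 + 7)/4 = 53.5.
Deadweight loss = ½ · (56 - 53.5) · (13 - 7) = ½ · 2.5 · 6 = 7.5.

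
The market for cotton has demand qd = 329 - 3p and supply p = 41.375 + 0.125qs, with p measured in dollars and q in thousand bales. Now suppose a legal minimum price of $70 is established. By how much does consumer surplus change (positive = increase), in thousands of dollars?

Rearranging supply gives qs = 8p - 331. Equilibrium: 329 - 3p = 8p - 331, so 660 = 11p and p* = 60, q* = 149.
Since 70 > 60, the floor is binding.
At p = 70: qd = 329 - 3·70 = 119 and qs = 8·70 - 331 = 229.
Consumer surplus without the control is ½ · (329/3 - 60) · 149 = 22201/6.
With the floor, consumers buy 119 units at 70, so CS = ½ · (329/3 - 70) · 119 = 14161/6.
Change in consumer surplus = 14161/6 - 22201/6 = -1340.

-1340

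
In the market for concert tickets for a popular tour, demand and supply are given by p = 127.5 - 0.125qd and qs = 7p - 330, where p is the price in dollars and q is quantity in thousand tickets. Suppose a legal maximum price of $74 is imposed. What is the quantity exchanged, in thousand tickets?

188

Rearranging demand gives qd = 1020 - 8p. Setting quantity demanded equal to quantity supplied, 1020 - 8p = 7p - 330, gives p* = 90 and q* = 300.
Because the ceiling (74) lies below the market-clearing price, it is binding.
At p = 74: qd = 1020 - 8·74 = 428 and qs = 7·74 - 330 = 188.
The quantity actually transacted is the short side, supply: 188.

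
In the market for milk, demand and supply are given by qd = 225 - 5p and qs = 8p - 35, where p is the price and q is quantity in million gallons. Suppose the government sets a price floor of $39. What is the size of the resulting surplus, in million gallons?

In a free market, 225 - 5p = 8p - 35 gives the equilibrium p* = 20, q* = 125.
The floor of 39 is above the equilibrium price 20, so it binds.
At p = 39: qd = 225 - 5·39 = 30 and qs = 8·39 - 35 = 277.
Surplus = qs - qd = 277 - 30 = 247.

247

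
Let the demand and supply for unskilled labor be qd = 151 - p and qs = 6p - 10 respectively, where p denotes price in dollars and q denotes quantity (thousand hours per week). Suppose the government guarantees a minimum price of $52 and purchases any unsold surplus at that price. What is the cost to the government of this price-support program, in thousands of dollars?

Equilibrium: 151 - p = 6p - 10, so 161 = 7p and p* = 23, q* = 128.
The floor of 52 is above the equilibrium price 23, so it binds.
At p = 52: qd = 151 - 52 = 99 and qs = 6·52 - 10 = 302.
Surplus = qs - qd = 203.
Government expenditure = surplus × support price = 203 × 52 = 10556.

10556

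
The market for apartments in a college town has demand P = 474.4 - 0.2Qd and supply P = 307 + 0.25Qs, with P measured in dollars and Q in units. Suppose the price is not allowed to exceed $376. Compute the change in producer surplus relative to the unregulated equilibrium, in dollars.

Rearranging demand gives Qd = 2372 - 5P; rearranging supply gives Qs = 4P - 1228. Without the control the market clears where 2372 - 5P = 4P - 1228, i.e. P* = 400 and Q* = 372.
Since 376 < 400, the ceiling is binding.
At P = 376: Qd = 2372 - 5·376 = 492 and Qs = 4·376 - 1228 = 276.
Producer surplus without the control is ½ · (400 - 307) · 372 = 17298.
With the ceiling, producers sell 276 units at 376, so PS = ½ · (376 - 307) · 276 = 9522.
Change in producer surplus = 9522 - 17298 = -7776.

-7776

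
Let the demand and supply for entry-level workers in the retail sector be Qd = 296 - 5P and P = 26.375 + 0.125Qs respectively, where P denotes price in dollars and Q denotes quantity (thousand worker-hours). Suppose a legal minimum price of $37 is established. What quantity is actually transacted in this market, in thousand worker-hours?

101

Rearranging supply gives Qs = 8P - 211. Setting quantity demanded equal to quantity supplied, 296 - 5P = 8P - 211, gives P* = 39 and Q* = 101.
The floor of 37 is below the equilibrium price 39, so it is not binding; the market clears at P* = 39, Q* = 101.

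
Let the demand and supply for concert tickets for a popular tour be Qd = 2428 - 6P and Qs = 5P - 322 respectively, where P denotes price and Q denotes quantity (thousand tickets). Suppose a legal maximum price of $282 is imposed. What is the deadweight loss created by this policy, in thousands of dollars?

0

In a free market, 2428 - 6P = 5P - 322 gives the equilibrium P* = 250, Q* = 928.
Since 282 is above P* = 250, the ceiling does not bind and the free-market outcome prevails.
Since the control does not bind, no trades are prevented and deadweight loss is zero.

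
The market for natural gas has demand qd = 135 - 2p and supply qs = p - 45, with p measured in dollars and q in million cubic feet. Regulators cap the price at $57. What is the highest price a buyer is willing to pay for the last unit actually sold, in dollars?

61.5

Setting quantity demanded equal to quantity supplied, 135 - 2p = p - 45, gives p* = 60 and q* = 15.
Since 57 < 60, the ceiling is binding.
At p = 57: qd = 135 - 2·57 = 21 and qs = 57 - 45 = 12.
Only 12 units reach the market. On the demand curve, the marginal buyer's willingness to pay at q = 12 is (135 - 12)/2 = 61.5.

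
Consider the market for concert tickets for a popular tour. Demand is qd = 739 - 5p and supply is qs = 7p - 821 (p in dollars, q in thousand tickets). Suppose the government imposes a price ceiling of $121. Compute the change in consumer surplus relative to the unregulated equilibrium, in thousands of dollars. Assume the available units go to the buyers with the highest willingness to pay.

-162.9

Setting quantity demanded equal to quantity supplied, 739 - 5p = 7p - 821, gives p* = 130 and q* = 89.
Because the ceiling (121) lies below the market-clearing price, it is binding.
At p = 121: qd = 739 - 5·121 = 134 and qs = 7·121 - 821 = 26.
Consumer surplus without the control is ½ · (147.8 - 130) · 89 = 792.1.
With the ceiling, 26 units are sold at 121 (assume they go to the highest-value buyers). The demand price at q = 26 is 142.6, so CS = ½ · [(147.8 - 121) + (142.6 - 121)] · 26 = 629.2.
Change in consumer surplus = 629.2 - 792.1 = -162.9.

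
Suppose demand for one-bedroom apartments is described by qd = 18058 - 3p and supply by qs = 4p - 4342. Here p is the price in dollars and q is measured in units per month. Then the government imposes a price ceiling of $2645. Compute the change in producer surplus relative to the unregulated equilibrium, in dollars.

-4078140

Equilibrium: 18058 - 3p = 4p - 4342, so 22400 = 7p and p* = 3200, q* = 8458.
Since 2645 < 3200, the ceiling is binding.
At p = 2645: qd = 18058 - 3·2645 = 10123 and qs = 4·2645 - 4342 = 6238.
Producer surplus without the control is ½ · (3200 - 1085.5) · 8458 = 8942220.5.
With the ceiling, producers sell 6238 units at 2645, so PS = ½ · (2645 - 1085.5) · 6238 = 4864080.5.
Change in producer surplus = 4864080.5 - 8942220.5 = -4078140.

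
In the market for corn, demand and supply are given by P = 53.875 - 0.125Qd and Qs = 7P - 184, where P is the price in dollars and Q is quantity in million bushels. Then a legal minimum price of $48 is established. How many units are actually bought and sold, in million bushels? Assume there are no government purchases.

47

Rearranging demand gives Qd = 431 - 8P. Without the control the market clears where 431 - 8P = 7P - 184, i.e. P* = 41 and Q* = 103.
Because the floor (48) lies above the market-clearing price, it is binding.
At P = 48: Qd = 431 - 8·48 = 47 and Qs = 7·48 - 184 = 152.
The quantity actually transacted is the short side, demand: 47.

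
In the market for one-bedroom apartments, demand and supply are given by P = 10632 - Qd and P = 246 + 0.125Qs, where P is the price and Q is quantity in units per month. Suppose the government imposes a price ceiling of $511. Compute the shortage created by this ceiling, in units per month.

8001

Rearranging demand gives Qd = 10632 - P; rearranging supply gives Qs = 8P - 1968. Setting quantity demanded equal to quantity supplied, 10632 - P = 8P - 1968, gives P* = 1400 and Q* = 9232.
The ceiling of 511 is below the equilibrium price 1400, so it binds.
At P = 511: Qd = 10632 - 511 = 10121 and Qs = 8·511 - 1968 = 2120.
Shortage = Qd - Qs = 10121 - 2120 = 8001.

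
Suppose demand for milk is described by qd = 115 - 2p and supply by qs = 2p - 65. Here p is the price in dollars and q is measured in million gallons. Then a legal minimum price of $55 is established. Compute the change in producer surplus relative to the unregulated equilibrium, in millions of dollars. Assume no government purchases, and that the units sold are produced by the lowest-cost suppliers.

-50

In a free market, 115 - 2p = 2p - 65 gives the equilibrium p* = 45, q* = 25.
Because the floor (55) lies above the market-clearing price, it is binding.
At p = 55: qd = 115 - 2·55 = 5 and qs = 2·55 - 65 = 45.
Producer surplus without the control is ½ · (45 - 32.5) · 25 = 156.25.
With the floor, 5 units are sold at 55. The supply price at q = 5 is 35, so PS = ½ · [(55 - 32.5) + (55 - 35)] · 5 = 106.25.
Change in producer surplus = 106.25 - 156.25 = -50.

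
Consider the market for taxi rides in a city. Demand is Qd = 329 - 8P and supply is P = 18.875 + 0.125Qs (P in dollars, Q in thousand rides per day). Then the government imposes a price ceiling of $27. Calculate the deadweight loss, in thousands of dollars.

72

Rearranging supply gives Qs = 8P - 151. Without the control the market clears where 329 - 8P = 8P - 151, i.e. P* = 30 and Q* = 89.
Since 27 < 30, the ceiling is binding.
At P = 27: Qd = 329 - 8·27 = 113 and Qs = 8·27 - 151 = 65.
Quantity traded falls to 65. At Q = 65 the demand price is (329 - 65)/8 = 33 and the supply price is (151 + 65)/8 = 27.
Deadweight loss = ½ · (33 - 27) · (89 - 65) = ½ · 6 · 24 = 72.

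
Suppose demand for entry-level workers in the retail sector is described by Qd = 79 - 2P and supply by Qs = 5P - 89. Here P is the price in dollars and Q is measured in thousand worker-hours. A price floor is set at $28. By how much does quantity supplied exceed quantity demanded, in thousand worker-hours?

Equilibrium: 79 - 2P = 5P - 89, so 168 = 7P and P* = 24, Q* = 31.
Because the floor (28) lies above the market-clearing price, it is binding.
At P = 28: Qd = 79 - 2·28 = 23 and Qs = 5·28 - 89 = 51.
Surplus = Qs - Qd = 51 - 23 = 28.

28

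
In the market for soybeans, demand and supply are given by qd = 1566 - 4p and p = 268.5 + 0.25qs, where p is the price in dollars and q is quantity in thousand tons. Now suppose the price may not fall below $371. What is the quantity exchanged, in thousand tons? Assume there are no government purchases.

82

Rearranging supply gives qs = 4p - 1074. Without the control the market clears where 1566 - 4p = 4p - 1074, i.e. p* = 330 and q* = 246.
Since 371 > 330, the floor is binding.
At p = 371: qd = 1566 - 4·371 = 82 and qs = 4·371 - 1074 = 410.
The quantity actually transacted is the short side, demand: 82.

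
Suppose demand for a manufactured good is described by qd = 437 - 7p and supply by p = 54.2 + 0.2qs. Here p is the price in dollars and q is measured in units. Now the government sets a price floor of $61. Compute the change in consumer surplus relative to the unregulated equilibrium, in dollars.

Rearranging supply gives qs = 5p - 271. Setting quantity demanded equal to quantity supplied, 437 - 7p = 5p - 271, gives p* = 59 and q* = 24.
Since 61 > 59, the floor is binding.
At p = 61: qd = 437 - 7·61 = 10 and qs = 5·61 - 271 = 34.
Consumer surplus without the control is ½ · (437/7 - 59) · 24 = 288/7.
With the floor, consumers buy 10 units at 61, so CS = ½ · (437/7 - 61) · 10 = 50/7.
Change in consumer surplus = 50/7 - 288/7 = -34.

-34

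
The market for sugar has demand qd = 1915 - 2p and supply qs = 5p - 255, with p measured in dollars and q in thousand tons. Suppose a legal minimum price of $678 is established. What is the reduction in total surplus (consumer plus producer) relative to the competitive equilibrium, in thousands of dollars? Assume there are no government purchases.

189593.6

Without the control the market clears where 1915 - 2p = 5p - 255, i.e. p* = 310 and q* = 1295.
Because the floor (678) lies above the market-clearing price, it is binding.
At p = 678: qd = 1915 - 2·678 = 559 and qs = 5·678 - 255 = 3135.
Quantity traded falls to 559. At q = 559 the demand price is (1915 - 559)/2 = 678 and the supply price is (255 + 559)/5 = 162.8.
Deadweight loss = ½ · (678 - 162.8) · (1295 - 559) = ½ · 515.2 · 736 = 189593.6.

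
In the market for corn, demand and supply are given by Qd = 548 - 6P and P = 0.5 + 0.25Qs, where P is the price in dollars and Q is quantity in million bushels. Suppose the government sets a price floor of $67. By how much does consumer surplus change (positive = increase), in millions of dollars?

-2184

Rearranging supply gives Qs = 4P - 2. Without the control the market clears where 548 - 6P = 4P - 2, i.e. P* = 55 and Q* = 218.
The floor of 67 is above the equilibrium price 55, so it binds.
At P = 67: Qd = 548 - 6·67 = 146 and Qs = 4·67 - 2 = 266.
Consumer surplus without the control is ½ · (274/3 - 55) · 218 = 11881/3.
With the floor, consumers buy 146 units at 67, so CS = ½ · (274/3 - 67) · 146 = 5329/3.
Change in consumer surplus = 5329/3 - 11881/3 = -2184.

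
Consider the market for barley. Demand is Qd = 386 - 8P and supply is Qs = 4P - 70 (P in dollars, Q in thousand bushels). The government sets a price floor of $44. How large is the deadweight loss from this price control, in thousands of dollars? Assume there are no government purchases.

In a free market, 386 - 8P = 4P - 70 gives the equilibrium P* = 38, Q* = 82.
Since 44 > 38, the floor is binding.
At P = 44: Qd = 386 - 8·44 = 34 and Qs = 4·44 - 70 = 106.
Quantity traded falls to 34. At Q = 34 the demand price is (386 - 34)/8 = 44 and the supply price is (70 + 34)/4 = 26.
Deadweight loss = ½ · (44 - 26) · (82 - 34) = ½ · 18 · 48 = 432.

432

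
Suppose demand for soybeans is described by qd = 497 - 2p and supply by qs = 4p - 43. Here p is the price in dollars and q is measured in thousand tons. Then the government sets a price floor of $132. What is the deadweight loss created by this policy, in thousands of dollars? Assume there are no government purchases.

2646

Equilibrium: 497 - 2p = 4p - 43, so 540 = 6p and p* = 90, q* = 317.
Since 132 > 90, the floor is binding.
At p = 132: qd = 497 - 2·132 = 233 and qs = 4·132 - 43 = 485.
Quantity traded falls to 233. At q = 233 the demand price is (497 - 233)/2 = 132 and the supply price is (43 + 233)/4 = 69.
Deadweight loss = ½ · (132 - 69) · (317 - 233) = ½ · 63 · 84 = 2646.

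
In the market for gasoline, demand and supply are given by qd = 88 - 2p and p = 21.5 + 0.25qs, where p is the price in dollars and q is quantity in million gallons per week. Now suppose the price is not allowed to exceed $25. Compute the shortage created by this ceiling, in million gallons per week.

24

Rearranging supply gives qs = 4p - 86. Without the control the market clears where 88 - 2p = 4p - 86, i.e. p* = 29 and q* = 30.
The ceiling of 25 is below the equilibrium price 29, so it binds.
At p = 25: qd = 88 - 2·25 = 38 and qs = 4·25 - 86 = 14.
Shortage = qd - qs = 38 - 14 = 24.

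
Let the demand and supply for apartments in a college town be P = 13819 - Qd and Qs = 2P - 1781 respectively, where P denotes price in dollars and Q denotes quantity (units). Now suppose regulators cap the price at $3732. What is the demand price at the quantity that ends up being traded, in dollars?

8136

Rearranging demand gives Qd = 13819 - P. Setting quantity demanded equal to quantity supplied, 13819 - P = 2P - 1781, gives P* = 5200 and Q* = 8619.
The ceiling of 3732 is below the equilibrium price 5200, so it binds.
At P = 3732: Qd = 13819 - 3732 = 10087 and Qs = 2·3732 - 1781 = 5683.
Only 5683 units reach the market. On the demand curve, the marginal buyer's willingness to pay at Q = 5683 is (13819 - 5683) = 8136.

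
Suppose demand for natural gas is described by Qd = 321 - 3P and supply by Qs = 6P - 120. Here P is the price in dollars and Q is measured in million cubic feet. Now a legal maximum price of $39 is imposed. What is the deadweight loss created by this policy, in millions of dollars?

900

Without the control the market clears where 321 - 3P = 6P - 120, i.e. P* = 49 and Q* = 174.
The ceiling of 39 is below the equilibrium price 49, so it binds.
At P = 39: Qd = 321 - 3·39 = 204 and Qs = 6·39 - 120 = 114.
Quantity traded falls to 114. At Q = 114 the demand price is (321 - 114)/3 = 69 and the supply price is (120 + 114)/6 = 39.
Deadweight loss = ½ · (69 - 39) · (174 - 114) = ½ · 30 · 60 = 900.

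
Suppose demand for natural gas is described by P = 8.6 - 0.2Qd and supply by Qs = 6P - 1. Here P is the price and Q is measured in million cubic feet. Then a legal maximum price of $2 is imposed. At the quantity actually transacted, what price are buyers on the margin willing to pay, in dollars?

6.4

Rearranging demand gives Qd = 43 - 5P. Equilibrium: 43 - 5P = 6P - 1, so 44 = 11P and P* = 4, Q* = 23.
Because the ceiling (2) lies below the market-clearing price, it is binding.
At P = 2: Qd = 43 - 5·2 = 33 and Qs = 6·2 - 1 = 11.
Only 11 units reach the market. On the demand curve, the marginal buyer's willingness to pay at Q = 11 is (43 - 11)/5 = 6.4.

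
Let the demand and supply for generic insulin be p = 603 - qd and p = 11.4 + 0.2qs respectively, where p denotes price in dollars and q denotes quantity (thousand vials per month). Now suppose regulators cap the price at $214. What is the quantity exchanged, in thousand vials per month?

Rearranging demand gives qd = 603 - p; rearranging supply gives qs = 5p - 57. In a free market, 603 - p = 5p - 57 gives the equilibrium p* = 110, q* = 493.
The ceiling of 214 is above the equilibrium price 110, so it is not binding; the market clears at p* = 110, q* = 493.

493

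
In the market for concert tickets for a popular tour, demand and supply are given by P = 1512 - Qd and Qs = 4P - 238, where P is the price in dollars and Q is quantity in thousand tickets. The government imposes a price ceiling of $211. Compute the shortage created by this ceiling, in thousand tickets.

695

Rearranging demand gives Qd = 1512 - P. Setting quantity demanded equal to quantity supplied, 1512 - P = 4P - 238, gives P* = 350 and Q* = 1162.
The ceiling of 211 is below the equilibrium price 350, so it binds.
At P = 211: Qd = 1512 - 211 = 1301 and Qs = 4·211 - 238 = 606.
Shortage = Qd - Qs = 1301 - 606 = 695.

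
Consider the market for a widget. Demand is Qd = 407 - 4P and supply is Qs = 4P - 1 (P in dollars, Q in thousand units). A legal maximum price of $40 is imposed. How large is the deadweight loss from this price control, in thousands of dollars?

In a free market, 407 - 4P = 4P - 1 gives the equilibrium P* = 51, Q* = 203.
The ceiling of 40 is below the equilibrium price 51, so it binds.
At P = 40: Qd = 407 - 4·40 = 247 and Qs = 4·40 - 1 = 159.
Quantity traded falls to 159. At Q = 159 the demand price is (407 - 159)/4 = 62 and the supply price is (1 + 159)/4 = 40.
Deadweight loss = ½ · (62 - 40) · (203 - 159) = ½ · 22 · 44 = 484.

484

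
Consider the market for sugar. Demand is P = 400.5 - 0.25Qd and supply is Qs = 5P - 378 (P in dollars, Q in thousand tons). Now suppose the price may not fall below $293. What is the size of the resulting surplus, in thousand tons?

Rearranging demand gives Qd = 1602 - 4P. In a free market, 1602 - 4P = 5P - 378 gives the equilibrium P* = 220, Q* = 722.
The floor of 293 is above the equilibrium price 220, so it binds.
At P = 293: Qd = 1602 - 4·293 = 430 and Qs = 5·293 - 378 = 1087.
Surplus = Qs - Qd = 1087 - 430 = 657.

657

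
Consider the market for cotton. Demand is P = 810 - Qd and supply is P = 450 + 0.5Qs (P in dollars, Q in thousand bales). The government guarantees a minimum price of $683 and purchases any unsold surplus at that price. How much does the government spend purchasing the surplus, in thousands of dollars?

Rearranging demand gives Qd = 810 - P; rearranging supply gives Qs = 2P - 900. Equilibrium: 810 - P = 2P - 900, so 1710 = 3P and P* = 570, Q* = 240.
Since 683 > 570, the floor is binding.
At P = 683: Qd = 810 - 683 = 127 and Qs = 2·683 - 900 = 466.
Surplus = Qs - Qd = 339.
Government expenditure = surplus × support price = 339 × 683 = 231537.

231537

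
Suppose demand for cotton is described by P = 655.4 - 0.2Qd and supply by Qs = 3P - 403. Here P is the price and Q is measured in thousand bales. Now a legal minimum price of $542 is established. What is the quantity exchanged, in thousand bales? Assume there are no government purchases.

567

Rearranging demand gives Qd = 3277 - 5P. In a free market, 3277 - 5P = 3P - 403 gives the equilibrium P* = 460, Q* = 977.
The floor of 542 is above the equilibrium price 460, so it binds.
At P = 542: Qd = 3277 - 5·542 = 567 and Qs = 3·542 - 403 = 1223.
The quantity actually transacted is the short side, demand: 567.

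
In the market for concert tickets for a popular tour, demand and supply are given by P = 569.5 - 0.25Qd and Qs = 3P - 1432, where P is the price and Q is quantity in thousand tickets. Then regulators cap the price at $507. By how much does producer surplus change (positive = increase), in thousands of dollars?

Rearranging demand gives Qd = 2278 - 4P. Equilibrium: 2278 - 4P = 3P - 1432, so 3710 = 7P and P* = 530, Q* = 158.
Because the ceiling (507) lies below the market-clearing price, it is binding.
At P = 507: Qd = 2278 - 4·507 = 250 and Qs = 3·507 - 1432 = 89.
Producer surplus without the control is ½ · (530 - 1432/3) · 158 = 12482/3.
With the ceiling, producers sell 89 units at 507, so PS = ½ · (507 - 1432/3) · 89 = 7921/6.
Change in producer surplus = 7921/6 - 12482/3 = -2840.5.

-2840.5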